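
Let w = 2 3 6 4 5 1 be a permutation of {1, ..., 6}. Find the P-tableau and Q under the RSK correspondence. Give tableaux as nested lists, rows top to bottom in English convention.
Insert each entry of the permutation into P by Schensted row insertion, recording in Q the position of each new cell.

Insert 2: appended to row 1. P = [[2]].
Insert 3: appended to row 1. P = [[2, 3]].
Insert 6: appended to row 1. P = [[2, 3, 6]].
Insert 4: 4 bumps 6 from row 1; 6 starts row 2. P = [[2, 3, 4], [6]].
Insert 5: appended to row 1. P = [[2, 3, 4, 5], [6]].
Insert 1: 1 bumps 2 from row 1; 2 bumps 6 from row 2; 6 starts row 3. P = [[1, 3, 4, 5], [2], [6]].

So P = [[1, 3, 4, 5], [2], [6]], Q = [[1, 2, 3, 5], [4], [6]].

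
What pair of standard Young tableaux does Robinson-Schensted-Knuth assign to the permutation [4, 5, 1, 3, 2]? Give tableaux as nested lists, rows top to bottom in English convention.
P = [[1, 2], [3, 5], [4]], Q = [[1, 2], [3, 4], [5]]

Insert each entry of the permutation into P by Schensted row insertion, recording in Q the position of each new cell.

Insert 4: appended to row 1. P = [[4]], Q = [[1]].
Insert 5: appended to row 1. P = [[4, 5]], Q = [[1, 2]].
Insert 1: 1 bumps 4 from row 1; 4 starts row 2. P = [[1, 5], [4]], Q = [[1, 2], [3]].
Insert 3: 3 bumps 5 from row 1; 5 appends to row 2. P = [[1, 3], [4, 5]], Q = [[1, 2], [3, 4]].
Insert 2: 2 bumps 3 from row 1; 3 bumps 4 from row 2; 4 starts row 3. P = [[1, 2], [3, 5], [4]], Q = [[1, 2], [3, 4], [5]].

So P = [[1, 2], [3, 5], [4]], Q = [[1, 2], [3, 4], [5]].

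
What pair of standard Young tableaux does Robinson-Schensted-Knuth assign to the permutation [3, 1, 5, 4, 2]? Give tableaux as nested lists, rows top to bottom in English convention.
Insert each entry of the permutation into P by Schensted row insertion, recording in Q the position of each new cell.

Insert 3: appended to row 1. P = [[3]].
Insert 1: 1 bumps 3 from row 1; 3 starts row 2. P = [[1], [3]].
Insert 5: appended to row 1. P = [[1, 5], [3]].
Insert 4: 4 bumps 5 from row 1; 5 appends to row 2. P = [[1, 4], [3, 5]].
Insert 2: 2 bumps 4 from row 1; 4 bumps 5 from row 2; 5 starts row 3. P = [[1, 2], [3, 4], [5]].

So P = [[1, 2], [3, 4], [5]], Q = [[1, 3], [2, 4], [5]].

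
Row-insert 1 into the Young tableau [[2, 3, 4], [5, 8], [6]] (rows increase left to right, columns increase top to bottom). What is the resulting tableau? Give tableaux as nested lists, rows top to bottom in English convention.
In row 1, 1 replaces 2 (the leftmost entry greater than 1); 2 is bumped to row 2. In row 2, 2 replaces 5 (the leftmost entry greater than 2); 5 is bumped to row 3. In row 3, 5 replaces 6 (the leftmost entry greater than 5); 6 is bumped to row 4. 6 starts a new row 4. The new tableau is [[1, 3, 4], [2, 8], [5], [6]].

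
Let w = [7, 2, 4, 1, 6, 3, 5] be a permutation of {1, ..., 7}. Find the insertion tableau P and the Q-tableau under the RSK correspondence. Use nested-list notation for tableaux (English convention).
Insert each entry of the permutation into P by Schensted row insertion, recording in Q the position of each new cell.

Insert 7: appended to row 1. P = [[7]].
Insert 2: 2 bumps 7 from row 1; 7 starts row 2. P = [[2], [7]].
Insert 4: appended to row 1. P = [[2, 4], [7]].
Insert 1: 1 bumps 2 from row 1; 2 bumps 7 from row 2; 7 starts row 3. P = [[1, 4], [2], [7]].
Insert 6: appended to row 1. P = [[1, 4, 6], [2], [7]].
Insert 3: 3 bumps 4 from row 1; 4 appends to row 2. P = [[1, 3, 6], [2, 4], [7]].
Insert 5: 5 bumps 6 from row 1; 6 appends to row 2. P = [[1, 3, 5], [2, 4, 6], [7]].

So P = [[1, 3, 5], [2, 4, 6], [7]], Q = [[1, 3, 5], [2, 6, 7], [4]].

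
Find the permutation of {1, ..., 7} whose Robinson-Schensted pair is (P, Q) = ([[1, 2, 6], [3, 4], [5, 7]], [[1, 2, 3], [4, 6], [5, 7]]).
Reverse RSK: for i = n, n-1, ..., 1, locate i in Q, remove the corresponding corner cell from P, and reverse-bump its entry up through P; the value ejected from row 1 is w(i).

So w = 3 5 7 4 1 6 2.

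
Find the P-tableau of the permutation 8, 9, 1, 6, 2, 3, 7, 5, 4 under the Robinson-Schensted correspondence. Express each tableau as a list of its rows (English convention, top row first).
P = [[1, 2, 3, 4], [5, 7], [6, 9], [8]]

Insert 8: appended to row 1. P = [[8]].
Insert 9: appended to row 1. P = [[8, 9]].
Insert 1: 1 bumps 8 from row 1; 8 starts row 2. P = [[1, 9], [8]].
Insert 6: 6 bumps 9 from row 1; 9 appends to row 2. P = [[1, 6], [8, 9]].
Insert 2: 2 bumps 6 from row 1; 6 bumps 8 from row 2; 8 starts row 3. P = [[1, 2], [6, 9], [8]].
Insert 3: appended to row 1. P = [[1, 2, 3], [6, 9], [8]].
Insert 7: appended to row 1. P = [[1, 2, 3, 7], [6, 9], [8]].
Insert 5: 5 bumps 7 from row 1; 7 bumps 9 from row 2; 9 appends to row 3. P = [[1, 2, 3, 5], [6, 7], [8, 9]].
Insert 4: 4 bumps 5 from row 1; 5 bumps 6 from row 2; 6 bumps 8 from row 3; 8 starts row 4. P = [[1, 2, 3, 4], [5, 7], [6, 9], [8]].

So P = [[1, 2, 3, 4], [5, 7], [6, 9], [8]].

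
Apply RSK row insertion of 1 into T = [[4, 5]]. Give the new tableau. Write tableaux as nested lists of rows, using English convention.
In row 1, 1 replaces 4 (the leftmost entry greater than 1); 4 is bumped to row 2. 4 starts a new row 2. The new tableau is [[1, 5], [4]].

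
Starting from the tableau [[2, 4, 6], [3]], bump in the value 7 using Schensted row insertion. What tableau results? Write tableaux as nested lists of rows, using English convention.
7 is larger than every entry of row 1, so it is appended to row 1. The new tableau is [[2, 4, 6, 7], [3]].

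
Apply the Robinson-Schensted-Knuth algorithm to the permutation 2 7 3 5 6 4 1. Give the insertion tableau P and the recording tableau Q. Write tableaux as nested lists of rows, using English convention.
P = [[1, 3, 4, 6], [2], [5], [7]], Q = [[1, 2, 4, 5], [3], [6], [7]]

Insert each entry of the permutation into P by Schensted row insertion, recording in Q the position of each new cell.

Insert 2: appended to row 1. P = [[2]].
Insert 7: appended to row 1. P = [[2, 7]].
Insert 3: 3 bumps 7 from row 1; 7 starts row 2. P = [[2, 3], [7]].
Insert 5: appended to row 1. P = [[2, 3, 5], [7]].
Insert 6: appended to row 1. P = [[2, 3, 5, 6], [7]].
Insert 4: 4 bumps 5 from row 1; 5 bumps 7 from row 2; 7 starts row 3. P = [[2, 3, 4, 6], [5], [7]].
Insert 1: 1 bumps 2 from row 1; 2 bumps 5 from row 2; 5 bumps 7 from row 3; 7 starts row 4. P = [[1, 3, 4, 6], [2], [5], [7]].

So P = [[1, 3, 4, 6], [2], [5], [7]], Q = [[1, 2, 4, 5], [3], [6], [7]].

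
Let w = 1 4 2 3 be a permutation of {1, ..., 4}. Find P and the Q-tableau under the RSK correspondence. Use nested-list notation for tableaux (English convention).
P = [[1, 2, 3], [4]], Q = [[1, 2, 4], [3]]

Insert each entry of the permutation into P by Schensted row insertion, recording in Q the position of each new cell.

Insert 1: appended to row 1. P = [[1]], Q = [[1]].
Insert 4: appended to row 1. P = [[1, 4]], Q = [[1, 2]].
Insert 2: 2 bumps 4 from row 1; 4 starts row 2. P = [[1, 2], [4]], Q = [[1, 2], [3]].
Insert 3: appended to row 1. P = [[1, 2, 3], [4]], Q = [[1, 2, 4], [3]].

So P = [[1, 2, 3], [4]], Q = [[1, 2, 4], [3]].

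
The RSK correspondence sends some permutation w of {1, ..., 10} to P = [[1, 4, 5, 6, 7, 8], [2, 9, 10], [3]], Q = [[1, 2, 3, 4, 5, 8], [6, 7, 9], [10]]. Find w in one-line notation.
3 4 5 6 9 2 7 10 8 1

Reverse the RSK construction: for i from n down to 1, find the cell of Q containing i, remove the entry at that cell from P, and reverse-bump it up through P; the value ejected from row 1 is w(i).

Step i=10: Q has 10 at row 3, column 1; remove 3 from row 3 of P and reverse-bump: 3 enters row 2 and ejects 2; 2 enters row 1 and ejects 1. So w(10) = 1. P is now [[2, 4, 5, 6, 7, 8], [3, 9, 10]].
Step i=9: Q has 9 at row 2, column 3; remove 10 from row 2 of P and reverse-bump: 10 enters row 1 and ejects 8. So w(9) = 8. P is now [[2, 4, 5, 6, 7, 10], [3, 9]].
Step i=8: Q has 8 at row 1, column 6; remove that cell from P, ejecting 10. So w(8) = 10. P is now [[2, 4, 5, 6, 7], [3, 9]].
Step i=7: Q has 7 at row 2, column 2; remove 9 from row 2 of P and reverse-bump: 9 enters row 1 and ejects 7. So w(7) = 7. P is now [[2, 4, 5, 6, 9], [3]].
Step i=6: Q has 6 at row 2, column 1; remove 3 from row 2 of P and reverse-bump: 3 enters row 1 and ejects 2. So w(6) = 2. P is now [[3, 4, 5, 6, 9]].
Step i=5: Q has 5 at row 1, column 5; remove that cell from P, ejecting 9. So w(5) = 9. P is now [[3, 4, 5, 6]].
Step i=4: Q has 4 at row 1, column 4; remove that cell from P, ejecting 6. So w(4) = 6. P is now [[3, 4, 5]].
Step i=3: Q has 3 at row 1, column 3; remove that cell from P, ejecting 5. So w(3) = 5. P is now [[3, 4]].
Step i=2: Q has 2 at row 1, column 2; remove that cell from P, ejecting 4. So w(2) = 4. P is now [[3]].
Step i=1: Q has 1 at row 1, column 1; remove that cell from P, ejecting 3. So w(1) = 3. P is now [].

So w = 3 4 5 6 9 2 7 10 8 1.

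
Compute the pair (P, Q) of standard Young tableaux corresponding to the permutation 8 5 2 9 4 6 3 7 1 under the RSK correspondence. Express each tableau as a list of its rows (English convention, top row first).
P = [[1, 3, 6, 7], [2, 9], [4], [5], [8]], Q = [[1, 4, 6, 8], [2, 5], [3], [7], [9]]

Insert each entry of the permutation into P by Schensted row insertion, recording in Q the position of each new cell.

Insert 8: appended to row 1. P = [[8]].
Insert 5: 5 bumps 8 from row 1; 8 starts row 2. P = [[5], [8]].
Insert 2: 2 bumps 5 from row 1; 5 bumps 8 from row 2; 8 starts row 3. P = [[2], [5], [8]].
Insert 9: appended to row 1. P = [[2, 9], [5], [8]].
Insert 4: 4 bumps 9 from row 1; 9 appends to row 2. P = [[2, 4], [5, 9], [8]].
Insert 6: appended to row 1. P = [[2, 4, 6], [5, 9], [8]].
Insert 3: 3 bumps 4 from row 1; 4 bumps 5 from row 2; 5 bumps 8 from row 3; 8 starts row 4. P = [[2, 3, 6], [4, 9], [5], [8]].
Insert 7: appended to row 1. P = [[2, 3, 6, 7], [4, 9], [5], [8]].
Insert 1: 1 bumps 2 from row 1; 2 bumps 4 from row 2; 4 bumps 5 from row 3; 5 bumps 8 from row 4; 8 starts row 5. P = [[1, 3, 6, 7], [2, 9], [4], [5], [8]].

So P = [[1, 3, 6, 7], [2, 9], [4], [5], [8]], Q = [[1, 4, 6, 8], [2, 5], [3], [7], [9]].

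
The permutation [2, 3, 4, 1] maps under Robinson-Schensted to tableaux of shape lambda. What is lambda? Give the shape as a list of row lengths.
Row-insert each entry into an empty tableau.

After inserting 2: P = [[2]].
After inserting 3: P = [[2, 3]].
After inserting 4: P = [[2, 3, 4]].
After inserting 1: P = [[1, 3, 4], [2]].

The final insertion tableau P = [[1, 3, 4], [2]] has shape [3, 1].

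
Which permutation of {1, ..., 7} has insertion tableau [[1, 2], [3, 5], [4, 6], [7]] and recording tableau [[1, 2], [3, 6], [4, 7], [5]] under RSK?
Reverse the RSK construction: for i from n down to 1, find the cell of Q containing i, remove the entry at that cell from P, and reverse-bump it up through P; the value ejected from row 1 is w(i).

Step i=7: Q has 7 at row 3, column 2; remove 6 from row 3 of P and reverse-bump: 6 enters row 2 and ejects 5; 5 enters row 1 and ejects 2. So w(7) = 2. P is now [[1, 5], [3, 6], [4], [7]].
Step i=6: Q has 6 at row 2, column 2; remove 6 from row 2 of P and reverse-bump: 6 enters row 1 and ejects 5. So w(6) = 5. P is now [[1, 6], [3], [4], [7]].
Step i=5: Q has 5 at row 4, column 1; remove 7 from row 4 of P and reverse-bump: 7 enters row 3 and ejects 4; 4 enters row 2 and ejects 3; 3 enters row 1 and ejects 1. So w(5) = 1. P is now [[3, 6], [4], [7]].
Step i=4: Q has 4 at row 3, column 1; remove 7 from row 3 of P and reverse-bump: 7 enters row 2 and ejects 4; 4 enters row 1 and ejects 3. So w(4) = 3. P is now [[4, 6], [7]].
Step i=3: Q has 3 at row 2, column 1; remove 7 from row 2 of P and reverse-bump: 7 enters row 1 and ejects 6. So w(3) = 6. P is now [[4, 7]].
Step i=2: Q has 2 at row 1, column 2; remove that cell from P, ejecting 7. So w(2) = 7. P is now [[4]].
Step i=1: Q has 1 at row 1, column 1; remove that cell from P, ejecting 4. So w(1) = 4. P is now [].

So w = 4 7 6 3 1 5 2.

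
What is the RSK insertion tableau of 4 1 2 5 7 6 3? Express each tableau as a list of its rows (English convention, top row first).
Insert 4: appended to row 1. P = [[4]].
Insert 1: 1 bumps 4 from row 1; 4 starts row 2. P = [[1], [4]].
Insert 2: appended to row 1. P = [[1, 2], [4]].
Insert 5: appended to row 1. P = [[1, 2, 5], [4]].
Insert 7: appended to row 1. P = [[1, 2, 5, 7], [4]].
Insert 6: 6 bumps 7 from row 1; 7 appends to row 2. P = [[1, 2, 5, 6], [4, 7]].
Insert 3: 3 bumps 5 from row 1; 5 bumps 7 from row 2; 7 starts row 3. P = [[1, 2, 3, 6], [4, 5], [7]].

So P = [[1, 2, 3, 6], [4, 5], [7]].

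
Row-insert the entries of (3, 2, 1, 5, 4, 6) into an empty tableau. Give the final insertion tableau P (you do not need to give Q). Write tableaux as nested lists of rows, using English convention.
After inserting 3: P = [[3]].
After inserting 2: P = [[2], [3]].
After inserting 1: P = [[1], [2], [3]].
After inserting 5: P = [[1, 5], [2], [3]].
After inserting 4: P = [[1, 4], [2, 5], [3]].
After inserting 6: P = [[1, 4, 6], [2, 5], [3]].

So P = [[1, 4, 6], [2, 5], [3]].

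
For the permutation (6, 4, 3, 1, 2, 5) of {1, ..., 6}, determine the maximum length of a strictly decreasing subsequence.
4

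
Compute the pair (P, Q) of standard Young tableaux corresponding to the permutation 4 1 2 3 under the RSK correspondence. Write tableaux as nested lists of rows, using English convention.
Insert each entry of the permutation into P by Schensted row insertion, recording in Q the position of each new cell.

Insert 4: appended to row 1. P = [[4]], Q = [[1]].
Insert 1: 1 bumps 4 from row 1; 4 starts row 2. P = [[1], [4]], Q = [[1], [2]].
Insert 2: appended to row 1. P = [[1, 2], [4]], Q = [[1, 3], [2]].
Insert 3: appended to row 1. P = [[1, 2, 3], [4]], Q = [[1, 3, 4], [2]].

So P = [[1, 2, 3], [4]], Q = [[1, 3, 4], [2]].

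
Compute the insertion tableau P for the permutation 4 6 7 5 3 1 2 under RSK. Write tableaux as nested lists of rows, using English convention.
P = [[1, 2, 7], [3, 5], [4], [6]]

Insert 4: appended to row 1. P = [[4]].
Insert 6: appended to row 1. P = [[4, 6]].
Insert 7: appended to row 1. P = [[4, 6, 7]].
Insert 5: 5 bumps 6 from row 1; 6 starts row 2. P = [[4, 5, 7], [6]].
Insert 3: 3 bumps 4 from row 1; 4 bumps 6 from row 2; 6 starts row 3. P = [[3, 5, 7], [4], [6]].
Insert 1: 1 bumps 3 from row 1; 3 bumps 4 from row 2; 4 bumps 6 from row 3; 6 starts row 4. P = [[1, 5, 7], [3], [4], [6]].
Insert 2: 2 bumps 5 from row 1; 5 appends to row 2. P = [[1, 2, 7], [3, 5], [4], [6]].

So P = [[1, 2, 7], [3, 5], [4], [6]].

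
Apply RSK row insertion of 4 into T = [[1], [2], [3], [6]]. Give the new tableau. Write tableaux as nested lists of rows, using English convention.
4 is larger than every entry of row 1, so it is appended to row 1. The new tableau is [[1, 4], [2], [3], [6]].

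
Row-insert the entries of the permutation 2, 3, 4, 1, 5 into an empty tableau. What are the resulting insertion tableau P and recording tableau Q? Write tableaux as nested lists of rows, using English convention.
P = [[1, 3, 4, 5], [2]], Q = [[1, 2, 3, 5], [4]]

Insert each entry of the permutation into P by Schensted row insertion, recording in Q the position of each new cell.

Insert 2: appended to row 1. P = [[2]].
Insert 3: appended to row 1. P = [[2, 3]].
Insert 4: appended to row 1. P = [[2, 3, 4]].
Insert 1: 1 bumps 2 from row 1; 2 starts row 2. P = [[1, 3, 4], [2]].
Insert 5: appended to row 1. P = [[1, 3, 4, 5], [2]].

So P = [[1, 3, 4, 5], [2]], Q = [[1, 2, 3, 5], [4]].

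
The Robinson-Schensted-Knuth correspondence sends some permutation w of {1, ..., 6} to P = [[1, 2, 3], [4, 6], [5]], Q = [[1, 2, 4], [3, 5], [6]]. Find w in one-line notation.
Reverse the RSK construction: for i from n down to 1, find the cell of Q containing i, remove the entry at that cell from P, and reverse-bump it up through P; the value ejected from row 1 is w(i).

Step i=6: Q has 6 at row 3, column 1; remove 5 from row 3 of P and reverse-bump: 5 enters row 2 and ejects 4; 4 enters row 1 and ejects 3. So w(6) = 3. P is now [[1, 2, 4], [5, 6]].
Step i=5: Q has 5 at row 2, column 2; remove 6 from row 2 of P and reverse-bump: 6 enters row 1 and ejects 4. So w(5) = 4. P is now [[1, 2, 6], [5]].
Step i=4: Q has 4 at row 1, column 3; remove that cell from P, ejecting 6. So w(4) = 6. P is now [[1, 2], [5]].
Step i=3: Q has 3 at row 2, column 1; remove 5 from row 2 of P and reverse-bump: 5 enters row 1 and ejects 2. So w(3) = 2. P is now [[1, 5]].
Step i=2: Q has 2 at row 1, column 2; remove that cell from P, ejecting 5. So w(2) = 5. P is now [[1]].
Step i=1: Q has 1 at row 1, column 1; remove that cell from P, ejecting 1. So w(1) = 1. P is now [].

So w = 1 5 2 6 4 3.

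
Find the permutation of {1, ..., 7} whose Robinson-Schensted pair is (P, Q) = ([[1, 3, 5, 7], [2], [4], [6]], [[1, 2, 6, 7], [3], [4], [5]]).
2 6 4 3 1 5 7

Reverse the RSK construction: for i from n down to 1, find the cell of Q containing i, remove the entry at that cell from P, and reverse-bump it up through P; the value ejected from row 1 is w(i).

Step i=7: Q has 7 at row 1, column 4; remove that cell from P, ejecting 7. So w(7) = 7. P is now [[1, 3, 5], [2], [4], [6]].
Step i=6: Q has 6 at row 1, column 3; remove that cell from P, ejecting 5. So w(6) = 5. P is now [[1, 3], [2], [4], [6]].
Step i=5: Q has 5 at row 4, column 1; remove 6 from row 4 of P and reverse-bump: 6 enters row 3 and ejects 4; 4 enters row 2 and ejects 2; 2 enters row 1 and ejects 1. So w(5) = 1. P is now [[2, 3], [4], [6]].
Step i=4: Q has 4 at row 3, column 1; remove 6 from row 3 of P and reverse-bump: 6 enters row 2 and ejects 4; 4 enters row 1 and ejects 3. So w(4) = 3. P is now [[2, 4], [6]].
Step i=3: Q has 3 at row 2, column 1; remove 6 from row 2 of P and reverse-bump: 6 enters row 1 and ejects 4. So w(3) = 4. P is now [[2, 6]].
Step i=2: Q has 2 at row 1, column 2; remove that cell from P, ejecting 6. So w(2) = 6. P is now [[2]].
Step i=1: Q has 1 at row 1, column 1; remove that cell from P, ejecting 2. So w(1) = 2. P is now [].

So w = 2 6 4 3 1 5 7.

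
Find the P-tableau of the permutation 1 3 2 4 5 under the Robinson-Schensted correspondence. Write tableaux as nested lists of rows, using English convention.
P = [[1, 2, 4, 5], [3]]

Insert 1: appended to row 1. P = [[1]].
Insert 3: appended to row 1. P = [[1, 3]].
Insert 2: 2 bumps 3 from row 1; 3 starts row 2. P = [[1, 2], [3]].
Insert 4: appended to row 1. P = [[1, 2, 4], [3]].
Insert 5: appended to row 1. P = [[1, 2, 4, 5], [3]].

So P = [[1, 2, 4, 5], [3]].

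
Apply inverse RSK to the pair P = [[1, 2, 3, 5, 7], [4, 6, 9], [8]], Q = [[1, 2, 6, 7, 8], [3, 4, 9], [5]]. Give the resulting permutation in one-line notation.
4 8 1 6 2 3 5 9 7

Reverse the RSK construction: for i from n down to 1, find the cell of Q containing i, remove the entry at that cell from P, and reverse-bump it up through P; the value ejected from row 1 is w(i).

Step i=9: Q has 9 at row 2, column 3; remove 9 from row 2 of P and reverse-bump: 9 enters row 1 and ejects 7. So w(9) = 7. P is now [[1, 2, 3, 5, 9], [4, 6], [8]].
Step i=8: Q has 8 at row 1, column 5; remove that cell from P, ejecting 9. So w(8) = 9. P is now [[1, 2, 3, 5], [4, 6], [8]].
Step i=7: Q has 7 at row 1, column 4; remove that cell from P, ejecting 5. So w(7) = 5. P is now [[1, 2, 3], [4, 6], [8]].
Step i=6: Q has 6 at row 1, column 3; remove that cell from P, ejecting 3. So w(6) = 3. P is now [[1, 2], [4, 6], [8]].
Step i=5: Q has 5 at row 3, column 1; remove 8 from row 3 of P and reverse-bump: 8 enters row 2 and ejects 6; 6 enters row 1 and ejects 2. So w(5) = 2. P is now [[1, 6], [4, 8]].
Step i=4: Q has 4 at row 2, column 2; remove 8 from row 2 of P and reverse-bump: 8 enters row 1 and ejects 6. So w(4) = 6. P is now [[1, 8], [4]].
Step i=3: Q has 3 at row 2, column 1; remove 4 from row 2 of P and reverse-bump: 4 enters row 1 and ejects 1. So w(3) = 1. P is now [[4, 8]].
Step i=2: Q has 2 at row 1, column 2; remove that cell from P, ejecting 8. So w(2) = 8. P is now [[4]].
Step i=1: Q has 1 at row 1, column 1; remove that cell from P, ejecting 4. So w(1) = 4. P is now [].

So w = 4 8 1 6 2 3 5 9 7.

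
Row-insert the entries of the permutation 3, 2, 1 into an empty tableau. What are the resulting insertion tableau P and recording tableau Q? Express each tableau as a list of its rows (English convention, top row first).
P = [[1], [2], [3]], Q = [[1], [2], [3]]

Insert each entry of the permutation into P by Schensted row insertion, recording in Q the position of each new cell.

Insert 3: appended to row 1. P = [[3]], Q = [[1]].
Insert 2: 2 bumps 3 from row 1; 3 starts row 2. P = [[2], [3]], Q = [[1], [2]].
Insert 1: 1 bumps 2 from row 1; 2 bumps 3 from row 2; 3 starts row 3. P = [[1], [2], [3]], Q = [[1], [2], [3]].

So P = [[1], [2], [3]], Q = [[1], [2], [3]].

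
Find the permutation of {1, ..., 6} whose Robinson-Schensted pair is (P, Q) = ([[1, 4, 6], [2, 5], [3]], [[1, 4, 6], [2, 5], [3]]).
3 2 1 5 4 6

Reverse the RSK construction: for i from n down to 1, find the cell of Q containing i, remove the entry at that cell from P, and reverse-bump it up through P; the value ejected from row 1 is w(i).

Step i=6: Q has 6 at row 1, column 3; remove that cell from P, ejecting 6. So w(6) = 6. P is now [[1, 4], [2, 5], [3]].
Step i=5: Q has 5 at row 2, column 2; remove 5 from row 2 of P and reverse-bump: 5 enters row 1 and ejects 4. So w(5) = 4. P is now [[1, 5], [2], [3]].
Step i=4: Q has 4 at row 1, column 2; remove that cell from P, ejecting 5. So w(4) = 5. P is now [[1], [2], [3]].
Step i=3: Q has 3 at row 3, column 1; remove 3 from row 3 of P and reverse-bump: 3 enters row 2 and ejects 2; 2 enters row 1 and ejects 1. So w(3) = 1. P is now [[2], [3]].
Step i=2: Q has 2 at row 2, column 1; remove 3 from row 2 of P and reverse-bump: 3 enters row 1 and ejects 2. So w(2) = 2. P is now [[3]].
Step i=1: Q has 1 at row 1, column 1; remove that cell from P, ejecting 3. So w(1) = 3. P is now [].

So w = 3 2 1 5 4 6.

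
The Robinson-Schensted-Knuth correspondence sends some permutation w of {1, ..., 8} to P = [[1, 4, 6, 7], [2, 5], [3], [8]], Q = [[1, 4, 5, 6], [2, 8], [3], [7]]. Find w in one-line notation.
8 3 2 5 6 7 1 4

Reverse the RSK construction: for i from n down to 1, find the cell of Q containing i, remove the entry at that cell from P, and reverse-bump it up through P; the value ejected from row 1 is w(i).

Step i=8: Q has 8 at row 2, column 2; remove 5 from row 2 of P and reverse-bump: 5 enters row 1 and ejects 4. So w(8) = 4. P is now [[1, 5, 6, 7], [2], [3], [8]].
Step i=7: Q has 7 at row 4, column 1; remove 8 from row 4 of P and reverse-bump: 8 enters row 3 and ejects 3; 3 enters row 2 and ejects 2; 2 enters row 1 and ejects 1. So w(7) = 1. P is now [[2, 5, 6, 7], [3], [8]].
Step i=6: Q has 6 at row 1, column 4; remove that cell from P, ejecting 7. So w(6) = 7. P is now [[2, 5, 6], [3], [8]].
Step i=5: Q has 5 at row 1, column 3; remove that cell from P, ejecting 6. So w(5) = 6. P is now [[2, 5], [3], [8]].
Step i=4: Q has 4 at row 1, column 2; remove that cell from P, ejecting 5. So w(4) = 5. P is now [[2], [3], [8]].
Step i=3: Q has 3 at row 3, column 1; remove 8 from row 3 of P and reverse-bump: 8 enters row 2 and ejects 3; 3 enters row 1 and ejects 2. So w(3) = 2. P is now [[3], [8]].
Step i=2: Q has 2 at row 2, column 1; remove 8 from row 2 of P and reverse-bump: 8 enters row 1 and ejects 3. So w(2) = 3. P is now [[8]].
Step i=1: Q has 1 at row 1, column 1; remove that cell from P, ejecting 8. So w(1) = 8. P is now [].

So w = 8 3 2 5 6 7 1 4.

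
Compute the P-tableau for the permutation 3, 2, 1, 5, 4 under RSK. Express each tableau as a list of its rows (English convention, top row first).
After inserting 3: P = [[3]].
After inserting 2: P = [[2], [3]].
After inserting 1: P = [[1], [2], [3]].
After inserting 5: P = [[1, 5], [2], [3]].
After inserting 4: P = [[1, 4], [2, 5], [3]].

So P = [[1, 4], [2, 5], [3]].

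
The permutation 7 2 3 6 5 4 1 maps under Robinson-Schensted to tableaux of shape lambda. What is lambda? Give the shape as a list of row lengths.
Row-insert each entry into an empty tableau.

After inserting 7: P = [[7]].
After inserting 2: P = [[2], [7]].
After inserting 3: P = [[2, 3], [7]].
After inserting 6: P = [[2, 3, 6], [7]].
After inserting 5: P = [[2, 3, 5], [6], [7]].
After inserting 4: P = [[2, 3, 4], [5], [6], [7]].
After inserting 1: P = [[1, 3, 4], [2], [5], [6], [7]].

The final insertion tableau P = [[1, 3, 4], [2], [5], [6], [7]] has shape [3, 1, 1, 1, 1].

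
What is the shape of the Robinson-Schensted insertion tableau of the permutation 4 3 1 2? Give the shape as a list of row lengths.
[2, 1, 1]

RSK row insertion gives P = [[1, 2], [3], [4]], which has shape [2, 1, 1].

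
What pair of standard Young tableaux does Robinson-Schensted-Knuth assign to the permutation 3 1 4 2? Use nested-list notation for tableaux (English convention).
Insert each entry of the permutation into P by Schensted row insertion, recording in Q the position of each new cell.

Insert 3: appended to row 1. P = [[3]].
Insert 1: 1 bumps 3 from row 1; 3 starts row 2. P = [[1], [3]].
Insert 4: appended to row 1. P = [[1, 4], [3]].
Insert 2: 2 bumps 4 from row 1; 4 appends to row 2. P = [[1, 2], [3, 4]].

So P = [[1, 2], [3, 4]], Q = [[1, 3], [2, 4]].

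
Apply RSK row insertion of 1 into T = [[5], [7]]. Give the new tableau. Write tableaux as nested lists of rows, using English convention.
In row 1, 1 replaces 5 (the leftmost entry greater than 1); 5 is bumped to row 2. In row 2, 5 replaces 7 (the leftmost entry greater than 5); 7 is bumped to row 3. 7 starts a new row 3. The new tableau is [[1], [5], [7]].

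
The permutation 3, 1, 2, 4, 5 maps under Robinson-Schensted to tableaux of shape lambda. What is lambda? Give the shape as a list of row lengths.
Row-insert each entry into an empty tableau.

After inserting 3: P = [[3]].
After inserting 1: P = [[1], [3]].
After inserting 2: P = [[1, 2], [3]].
After inserting 4: P = [[1, 2, 4], [3]].
After inserting 5: P = [[1, 2, 4, 5], [3]].

The final insertion tableau P = [[1, 2, 4, 5], [3]] has shape [4, 1].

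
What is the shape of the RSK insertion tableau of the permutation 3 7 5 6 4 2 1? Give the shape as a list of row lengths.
[3, 1, 1, 1, 1]

Row-insert each entry into an empty tableau.

After inserting 3: P = [[3]].
After inserting 7: P = [[3, 7]].
After inserting 5: P = [[3, 5], [7]].
After inserting 6: P = [[3, 5, 6], [7]].
After inserting 4: P = [[3, 4, 6], [5], [7]].
After inserting 2: P = [[2, 4, 6], [3], [5], [7]].
After inserting 1: P = [[1, 4, 6], [2], [3], [5], [7]].

The final insertion tableau P = [[1, 4, 6], [2], [3], [5], [7]] has shape [3, 1, 1, 1, 1].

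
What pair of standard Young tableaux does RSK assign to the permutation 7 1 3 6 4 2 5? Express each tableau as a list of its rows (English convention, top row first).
Insert each entry of the permutation into P by Schensted row insertion, recording in Q the position of each new cell.

Insert 7: appended to row 1. P = [[7]].
Insert 1: 1 bumps 7 from row 1; 7 starts row 2. P = [[1], [7]].
Insert 3: appended to row 1. P = [[1, 3], [7]].
Insert 6: appended to row 1. P = [[1, 3, 6], [7]].
Insert 4: 4 bumps 6 from row 1; 6 bumps 7 from row 2; 7 starts row 3. P = [[1, 3, 4], [6], [7]].
Insert 2: 2 bumps 3 from row 1; 3 bumps 6 from row 2; 6 bumps 7 from row 3; 7 starts row 4. P = [[1, 2, 4], [3], [6], [7]].
Insert 5: appended to row 1. P = [[1, 2, 4, 5], [3], [6], [7]].

So P = [[1, 2, 4, 5], [3], [6], [7]], Q = [[1, 3, 4, 7], [2], [5], [6]].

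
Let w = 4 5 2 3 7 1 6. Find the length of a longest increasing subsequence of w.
3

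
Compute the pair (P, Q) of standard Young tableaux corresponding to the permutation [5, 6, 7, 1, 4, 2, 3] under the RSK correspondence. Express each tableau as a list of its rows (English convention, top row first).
P = [[1, 2, 3], [4, 6, 7], [5]], Q = [[1, 2, 3], [4, 5, 7], [6]]

Insert each entry of the permutation into P by Schensted row insertion, recording in Q the position of each new cell.

After inserting 5: P = [[5]].
After inserting 6: P = [[5, 6]].
After inserting 7: P = [[5, 6, 7]].
After inserting 1: P = [[1, 6, 7], [5]].
After inserting 4: P = [[1, 4, 7], [5, 6]].
After inserting 2: P = [[1, 2, 7], [4, 6], [5]].
After inserting 3: P = [[1, 2, 3], [4, 6, 7], [5]].

So P = [[1, 2, 3], [4, 6, 7], [5]], Q = [[1, 2, 3], [4, 5, 7], [6]].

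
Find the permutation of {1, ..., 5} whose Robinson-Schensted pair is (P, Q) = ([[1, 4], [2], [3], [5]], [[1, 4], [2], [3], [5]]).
5 3 2 4 1

Reverse the RSK construction: for i from n down to 1, find the cell of Q containing i, remove the entry at that cell from P, and reverse-bump it up through P; the value ejected from row 1 is w(i).

Step i=5: Q has 5 at row 4, column 1; remove 5 from row 4 of P and reverse-bump: 5 enters row 3 and ejects 3; 3 enters row 2 and ejects 2; 2 enters row 1 and ejects 1. So w(5) = 1. P is now [[2, 4], [3], [5]].
Step i=4: Q has 4 at row 1, column 2; remove that cell from P, ejecting 4. So w(4) = 4. P is now [[2], [3], [5]].
Step i=3: Q has 3 at row 3, column 1; remove 5 from row 3 of P and reverse-bump: 5 enters row 2 and ejects 3; 3 enters row 1 and ejects 2. So w(3) = 2. P is now [[3], [5]].
Step i=2: Q has 2 at row 2, column 1; remove 5 from row 2 of P and reverse-bump: 5 enters row 1 and ejects 3. So w(2) = 3. P is now [[5]].
Step i=1: Q has 1 at row 1, column 1; remove that cell from P, ejecting 5. So w(1) = 5. P is now [].

So w = 5 3 2 4 1.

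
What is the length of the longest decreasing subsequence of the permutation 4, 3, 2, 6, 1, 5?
4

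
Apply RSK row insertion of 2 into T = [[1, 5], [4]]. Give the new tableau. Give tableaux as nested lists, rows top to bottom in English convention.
[[1, 2], [4, 5]]

In row 1, 2 replaces 5 (the leftmost entry greater than 2); 5 is bumped to row 2. 5 is appended to row 2. The new tableau is [[1, 2], [4, 5]].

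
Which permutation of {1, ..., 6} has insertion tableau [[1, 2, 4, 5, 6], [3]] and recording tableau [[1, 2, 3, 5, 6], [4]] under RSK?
Reverse the RSK construction: for i from n down to 1, find the cell of Q containing i, remove the entry at that cell from P, and reverse-bump it up through P; the value ejected from row 1 is w(i).

Step i=6: Q has 6 at row 1, column 5; remove that cell from P, ejecting 6. So w(6) = 6. P is now [[1, 2, 4, 5], [3]].
Step i=5: Q has 5 at row 1, column 4; remove that cell from P, ejecting 5. So w(5) = 5. P is now [[1, 2, 4], [3]].
Step i=4: Q has 4 at row 2, column 1; remove 3 from row 2 of P and reverse-bump: 3 enters row 1 and ejects 2. So w(4) = 2. P is now [[1, 3, 4]].
Step i=3: Q has 3 at row 1, column 3; remove that cell from P, ejecting 4. So w(3) = 4. P is now [[1, 3]].
Step i=2: Q has 2 at row 1, column 2; remove that cell from P, ejecting 3. So w(2) = 3. P is now [[1]].
Step i=1: Q has 1 at row 1, column 1; remove that cell from P, ejecting 1. So w(1) = 1. P is now [].

So w = 1 3 4 2 5 6.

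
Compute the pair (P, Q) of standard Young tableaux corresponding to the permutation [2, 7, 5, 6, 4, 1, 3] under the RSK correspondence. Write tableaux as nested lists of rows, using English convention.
P = [[1, 3, 6], [2, 4], [5], [7]], Q = [[1, 2, 4], [3, 7], [5], [6]]

Insert each entry of the permutation into P by Schensted row insertion, recording in Q the position of each new cell.

Insert 2: appended to row 1. P = [[2]], Q = [[1]].
Insert 7: appended to row 1. P = [[2, 7]], Q = [[1, 2]].
Insert 5: 5 bumps 7 from row 1; 7 starts row 2. P = [[2, 5], [7]], Q = [[1, 2], [3]].
Insert 6: appended to row 1. P = [[2, 5, 6], [7]], Q = [[1, 2, 4], [3]].
Insert 4: 4 bumps 5 from row 1; 5 bumps 7 from row 2; 7 starts row 3. P = [[2, 4, 6], [5], [7]], Q = [[1, 2, 4], [3], [5]].
Insert 1: 1 bumps 2 from row 1; 2 bumps 5 from row 2; 5 bumps 7 from row 3; 7 starts row 4. P = [[1, 4, 6], [2], [5], [7]], Q = [[1, 2, 4], [3], [5], [6]].
Insert 3: 3 bumps 4 from row 1; 4 appends to row 2. P = [[1, 3, 6], [2, 4], [5], [7]], Q = [[1, 2, 4], [3, 7], [5], [6]].

So P = [[1, 3, 6], [2, 4], [5], [7]], Q = [[1, 2, 4], [3, 7], [5], [6]].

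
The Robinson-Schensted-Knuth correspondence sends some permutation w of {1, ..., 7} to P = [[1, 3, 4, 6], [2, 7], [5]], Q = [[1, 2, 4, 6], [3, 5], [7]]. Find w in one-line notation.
Reverse RSK: for i = n, n-1, ..., 1, locate i in Q, remove the corresponding corner cell from P, and reverse-bump its entry up through P; the value ejected from row 1 is w(i).

So w = 2 5 3 7 4 6 1.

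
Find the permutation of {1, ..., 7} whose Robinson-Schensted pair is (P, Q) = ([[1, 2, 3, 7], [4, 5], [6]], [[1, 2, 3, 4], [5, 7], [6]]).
1 4 6 7 5 2 3

Reverse the RSK construction: for i from n down to 1, find the cell of Q containing i, remove the entry at that cell from P, and reverse-bump it up through P; the value ejected from row 1 is w(i).

Step i=7: Q has 7 at row 2, column 2; remove 5 from row 2 of P and reverse-bump: 5 enters row 1 and ejects 3. So w(7) = 3. P is now [[1, 2, 5, 7], [4], [6]].
Step i=6: Q has 6 at row 3, column 1; remove 6 from row 3 of P and reverse-bump: 6 enters row 2 and ejects 4; 4 enters row 1 and ejects 2. So w(6) = 2. P is now [[1, 4, 5, 7], [6]].
Step i=5: Q has 5 at row 2, column 1; remove 6 from row 2 of P and reverse-bump: 6 enters row 1 and ejects 5. So w(5) = 5. P is now [[1, 4, 6, 7]].
Step i=4: Q has 4 at row 1, column 4; remove that cell from P, ejecting 7. So w(4) = 7. P is now [[1, 4, 6]].
Step i=3: Q has 3 at row 1, column 3; remove that cell from P, ejecting 6. So w(3) = 6. P is now [[1, 4]].
Step i=2: Q has 2 at row 1, column 2; remove that cell from P, ejecting 4. So w(2) = 4. P is now [[1]].
Step i=1: Q has 1 at row 1, column 1; remove that cell from P, ejecting 1. So w(1) = 1. P is now [].

So w = 1 4 6 7 5 2 3.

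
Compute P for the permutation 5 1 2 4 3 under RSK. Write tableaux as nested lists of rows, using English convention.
P = [[1, 2, 3], [4], [5]]

Insert 5: appended to row 1. P = [[5]].
Insert 1: 1 bumps 5 from row 1; 5 starts row 2. P = [[1], [5]].
Insert 2: appended to row 1. P = [[1, 2], [5]].
Insert 4: appended to row 1. P = [[1, 2, 4], [5]].
Insert 3: 3 bumps 4 from row 1; 4 bumps 5 from row 2; 5 starts row 3. P = [[1, 2, 3], [4], [5]].

So P = [[1, 2, 3], [4], [5]].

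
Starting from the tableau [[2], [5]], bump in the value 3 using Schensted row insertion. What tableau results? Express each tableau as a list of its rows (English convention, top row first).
3 is larger than every entry of row 1, so it is appended to row 1. The new tableau is [[2, 3], [5]].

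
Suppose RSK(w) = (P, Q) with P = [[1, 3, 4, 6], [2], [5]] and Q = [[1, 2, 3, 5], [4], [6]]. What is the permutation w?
2 3 5 4 6 1

Reverse the RSK construction: for i from n down to 1, find the cell of Q containing i, remove the entry at that cell from P, and reverse-bump it up through P; the value ejected from row 1 is w(i).

Step i=6: Q has 6 at row 3, column 1; remove 5 from row 3 of P and reverse-bump: 5 enters row 2 and ejects 2; 2 enters row 1 and ejects 1. So w(6) = 1. P is now [[2, 3, 4, 6], [5]].
Step i=5: Q has 5 at row 1, column 4; remove that cell from P, ejecting 6. So w(5) = 6. P is now [[2, 3, 4], [5]].
Step i=4: Q has 4 at row 2, column 1; remove 5 from row 2 of P and reverse-bump: 5 enters row 1 and ejects 4. So w(4) = 4. P is now [[2, 3, 5]].
Step i=3: Q has 3 at row 1, column 3; remove that cell from P, ejecting 5. So w(3) = 5. P is now [[2, 3]].
Step i=2: Q has 2 at row 1, column 2; remove that cell from P, ejecting 3. So w(2) = 3. P is now [[2]].
Step i=1: Q has 1 at row 1, column 1; remove that cell from P, ejecting 2. So w(1) = 2. P is now [].

So w = 2 3 5 4 6 1.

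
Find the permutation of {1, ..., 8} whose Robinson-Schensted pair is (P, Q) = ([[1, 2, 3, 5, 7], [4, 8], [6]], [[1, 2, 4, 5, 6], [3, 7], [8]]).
1 6 2 4 5 8 7 3

Reverse the RSK construction: for i from n down to 1, find the cell of Q containing i, remove the entry at that cell from P, and reverse-bump it up through P; the value ejected from row 1 is w(i).

Step i=8: Q has 8 at row 3, column 1; remove 6 from row 3 of P and reverse-bump: 6 enters row 2 and ejects 4; 4 enters row 1 and ejects 3. So w(8) = 3. P is now [[1, 2, 4, 5, 7], [6, 8]].
Step i=7: Q has 7 at row 2, column 2; remove 8 from row 2 of P and reverse-bump: 8 enters row 1 and ejects 7. So w(7) = 7. P is now [[1, 2, 4, 5, 8], [6]].
Step i=6: Q has 6 at row 1, column 5; remove that cell from P, ejecting 8. So w(6) = 8. P is now [[1, 2, 4, 5], [6]].
Step i=5: Q has 5 at row 1, column 4; remove that cell from P, ejecting 5. So w(5) = 5. P is now [[1, 2, 4], [6]].
Step i=4: Q has 4 at row 1, column 3; remove that cell from P, ejecting 4. So w(4) = 4. P is now [[1, 2], [6]].
Step i=3: Q has 3 at row 2, column 1; remove 6 from row 2 of P and reverse-bump: 6 enters row 1 and ejects 2. So w(3) = 2. P is now [[1, 6]].
Step i=2: Q has 2 at row 1, column 2; remove that cell from P, ejecting 6. So w(2) = 6. P is now [[1]].
Step i=1: Q has 1 at row 1, column 1; remove that cell from P, ejecting 1. So w(1) = 1. P is now [].

So w = 1 6 2 4 5 8 7 3.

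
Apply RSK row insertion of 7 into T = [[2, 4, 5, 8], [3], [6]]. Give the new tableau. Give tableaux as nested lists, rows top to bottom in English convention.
In row 1, 7 replaces 8 (the leftmost entry greater than 7); 8 is bumped to row 2. 8 is appended to row 2. The new tableau is [[2, 4, 5, 7], [3, 8], [6]].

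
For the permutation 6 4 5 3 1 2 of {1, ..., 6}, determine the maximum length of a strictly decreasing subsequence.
4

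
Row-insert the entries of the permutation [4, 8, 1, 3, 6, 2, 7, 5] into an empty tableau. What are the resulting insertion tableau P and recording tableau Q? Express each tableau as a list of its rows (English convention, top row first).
Insert each entry of the permutation into P by Schensted row insertion, recording in Q the position of each new cell.

Insert 4: appended to row 1. P = [[4]], Q = [[1]].
Insert 8: appended to row 1. P = [[4, 8]], Q = [[1, 2]].
Insert 1: 1 bumps 4 from row 1; 4 starts row 2. P = [[1, 8], [4]], Q = [[1, 2], [3]].
Insert 3: 3 bumps 8 from row 1; 8 appends to row 2. P = [[1, 3], [4, 8]], Q = [[1, 2], [3, 4]].
Insert 6: appended to row 1. P = [[1, 3, 6], [4, 8]], Q = [[1, 2, 5], [3, 4]].
Insert 2: 2 bumps 3 from row 1; 3 bumps 4 from row 2; 4 starts row 3. P = [[1, 2, 6], [3, 8], [4]], Q = [[1, 2, 5], [3, 4], [6]].
Insert 7: appended to row 1. P = [[1, 2, 6, 7], [3, 8], [4]], Q = [[1, 2, 5, 7], [3, 4], [6]].
Insert 5: 5 bumps 6 from row 1; 6 bumps 8 from row 2; 8 appends to row 3. P = [[1, 2, 5, 7], [3, 6], [4, 8]], Q = [[1, 2, 5, 7], [3, 4], [6, 8]].

So P = [[1, 2, 5, 7], [3, 6], [4, 8]], Q = [[1, 2, 5, 7], [3, 4], [6, 8]].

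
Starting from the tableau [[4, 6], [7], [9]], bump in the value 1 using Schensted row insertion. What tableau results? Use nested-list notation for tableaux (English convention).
[[1, 6], [4], [7], [9]]

In row 1, 1 replaces 4 (the leftmost entry greater than 1); 4 is bumped to row 2. In row 2, 4 replaces 7 (the leftmost entry greater than 4); 7 is bumped to row 3. In row 3, 7 replaces 9 (the leftmost entry greater than 7); 9 is bumped to row 4. 9 starts a new row 4. The new tableau is [[1, 6], [4], [7], [9]].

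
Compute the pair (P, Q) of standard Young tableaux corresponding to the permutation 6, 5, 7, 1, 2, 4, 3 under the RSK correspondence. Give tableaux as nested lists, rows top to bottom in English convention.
Insert each entry of the permutation into P by Schensted row insertion, recording in Q the position of each new cell.

Insert 6: appended to row 1. P = [[6]].
Insert 5: 5 bumps 6 from row 1; 6 starts row 2. P = [[5], [6]].
Insert 7: appended to row 1. P = [[5, 7], [6]].
Insert 1: 1 bumps 5 from row 1; 5 bumps 6 from row 2; 6 starts row 3. P = [[1, 7], [5], [6]].
Insert 2: 2 bumps 7 from row 1; 7 appends to row 2. P = [[1, 2], [5, 7], [6]].
Insert 4: appended to row 1. P = [[1, 2, 4], [5, 7], [6]].
Insert 3: 3 bumps 4 from row 1; 4 bumps 5 from row 2; 5 bumps 6 from row 3; 6 starts row 4. P = [[1, 2, 3], [4, 7], [5], [6]].

So P = [[1, 2, 3], [4, 7], [5], [6]], Q = [[1, 3, 6], [2, 5], [4], [7]].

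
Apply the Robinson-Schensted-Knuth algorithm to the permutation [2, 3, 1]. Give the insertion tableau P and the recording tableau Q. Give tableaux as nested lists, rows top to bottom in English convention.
Insert each entry of the permutation into P by Schensted row insertion, recording in Q the position of each new cell.

Insert 2: appended to row 1. P = [[2]], Q = [[1]].
Insert 3: appended to row 1. P = [[2, 3]], Q = [[1, 2]].
Insert 1: 1 bumps 2 from row 1; 2 starts row 2. P = [[1, 3], [2]], Q = [[1, 2], [3]].

So P = [[1, 3], [2]], Q = [[1, 2], [3]].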